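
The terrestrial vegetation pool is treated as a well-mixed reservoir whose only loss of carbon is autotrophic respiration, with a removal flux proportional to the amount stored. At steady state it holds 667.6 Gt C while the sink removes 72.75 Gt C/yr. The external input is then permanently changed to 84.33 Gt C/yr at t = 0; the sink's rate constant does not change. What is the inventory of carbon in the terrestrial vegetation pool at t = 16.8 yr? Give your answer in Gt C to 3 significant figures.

757 Gt C

τ = M₀/F₀ = 667.6/72.75 = 9.177 yr; rate constant k = 1/τ.
New steady state M_∞ = F₁/k = F₁·τ = 84.33 × 9.177 = 773.87 Gt C.
M(t) = M_∞ + (M₀ − M_∞)·e^(−t/τ); t/τ = 16.8/9.177 = 1.831, so e^(−t/τ) = 0.1603.
M(t) = 773.87 − 106.3 × 0.1603 = 756.83 Gt C.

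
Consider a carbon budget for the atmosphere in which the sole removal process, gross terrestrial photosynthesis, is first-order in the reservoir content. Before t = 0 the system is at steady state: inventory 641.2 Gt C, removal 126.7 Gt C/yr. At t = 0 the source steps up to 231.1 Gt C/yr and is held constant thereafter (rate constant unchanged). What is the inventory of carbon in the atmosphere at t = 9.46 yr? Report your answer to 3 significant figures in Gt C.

1090 Gt C

The sink rate constant is k = F₀/M₀ = 126.7/641.2 = 0.1976 yr⁻¹.
Solving dM/dt = F₁ − kM with M(0) = M₀ gives M(t) = F₁/k + (M₀ − F₁/k)·e^(−kt).
F₁/k = 231.1/0.1976 = 1169.5 Gt C; kt = 0.1976 × 9.46 = 1.869, e^(−kt) = 0.1542.
M(9.46) = 1169.5 + (641.2 − 1169.5) × 0.1542 = 1169.5 − 81.49 = 1088.1 Gt C.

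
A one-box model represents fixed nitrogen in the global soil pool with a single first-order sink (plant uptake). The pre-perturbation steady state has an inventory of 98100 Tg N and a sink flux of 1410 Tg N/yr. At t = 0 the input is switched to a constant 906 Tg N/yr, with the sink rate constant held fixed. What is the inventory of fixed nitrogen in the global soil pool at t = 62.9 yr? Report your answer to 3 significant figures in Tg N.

τ = M₀/F₀ = 98100/1410 = 69.57 yr; rate constant k = 1/τ.
New steady state M_∞ = F₁/k = F₁·τ = 906 × 69.57 = 63034 Tg N.
M(t) = M_∞ + (M₀ − M_∞)·e^(−t/τ); t/τ = 62.9/69.57 = 0.9041, so e^(−t/τ) = 0.4049.
M(t) = 63034 + 35070 × 0.4049 = 77233 Tg N.

77200 Tg N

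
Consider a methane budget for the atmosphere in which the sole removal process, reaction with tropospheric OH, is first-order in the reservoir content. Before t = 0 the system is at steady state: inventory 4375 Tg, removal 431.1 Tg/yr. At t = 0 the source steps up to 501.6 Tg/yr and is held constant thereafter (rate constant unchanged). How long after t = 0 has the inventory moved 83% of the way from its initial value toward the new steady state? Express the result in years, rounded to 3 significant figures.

18.0 yr

τ = M₀/F₀ = 4375/431.1 = 10.15 yr.
The remaining gap fraction is e^(−t/τ); 83% covered ⇒ e^(−t/τ) = 0.170.
t = −τ ln(0.170) = 10.15 × 1.772 = 17.98 yr.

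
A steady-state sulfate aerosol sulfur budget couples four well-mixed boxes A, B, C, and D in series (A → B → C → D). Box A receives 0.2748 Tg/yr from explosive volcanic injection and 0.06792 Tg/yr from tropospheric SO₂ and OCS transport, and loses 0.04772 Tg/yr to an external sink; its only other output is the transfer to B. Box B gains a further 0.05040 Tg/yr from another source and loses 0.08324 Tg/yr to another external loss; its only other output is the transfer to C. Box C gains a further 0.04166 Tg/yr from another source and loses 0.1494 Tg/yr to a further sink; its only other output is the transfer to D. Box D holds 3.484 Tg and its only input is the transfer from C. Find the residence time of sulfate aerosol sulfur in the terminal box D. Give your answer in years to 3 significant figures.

Box A: F(A→B) = (0.2748 + 0.06792) − 0.04772 = 0.29500 Tg/yr.
Box B: F(B→C) = (0.29500 + 0.05040) − 0.08324 = 0.26216 Tg/yr.
Box C: F(C→D) = (0.26216 + 0.04166) − 0.1494 = 0.15442 Tg/yr.
Box D throughput = its input = 0.15442 Tg/yr; τ = 3.484 / 0.15442 = 22.56 yr.

22.6 yr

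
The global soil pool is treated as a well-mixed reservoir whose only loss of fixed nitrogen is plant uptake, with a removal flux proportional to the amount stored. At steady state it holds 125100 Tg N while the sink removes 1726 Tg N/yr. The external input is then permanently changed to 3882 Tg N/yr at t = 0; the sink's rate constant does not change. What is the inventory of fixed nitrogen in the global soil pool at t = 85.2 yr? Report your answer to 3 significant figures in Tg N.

Residence time τ = M₀/F₀ = 72.48 yr. The eventual steady state is M_∞ = M₀·(F₁/F₀) = 125100 × 3882/1726 = 281370 Tg N.
The anomaly ΔM(t) = M(t) − M_∞ decays as ΔM₀·e^(−t/τ) with ΔM₀ = 125100 − 281370 = −156300 Tg N.
At t = 85.2 yr, e^(−t/τ) = e^(−1.176) = 0.3087, so ΔM = −48230 Tg N and M = 281370 − 48230 = 233130 Tg N.

233000 Tg N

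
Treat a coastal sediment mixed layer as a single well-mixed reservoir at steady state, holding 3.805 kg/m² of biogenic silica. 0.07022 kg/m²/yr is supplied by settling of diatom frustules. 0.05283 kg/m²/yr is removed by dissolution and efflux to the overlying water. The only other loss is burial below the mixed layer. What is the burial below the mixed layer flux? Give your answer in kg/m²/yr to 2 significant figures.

At steady state ΣF_in = ΣF_out.
ΣF_in = 0.070220 kg/m²/yr.
Burial below the mixed layer flux = ΣF_in − (0.05283) = 0.070220 − 0.05283 = 0.01739 kg/m²/yr.

0.017 kg/m²/yr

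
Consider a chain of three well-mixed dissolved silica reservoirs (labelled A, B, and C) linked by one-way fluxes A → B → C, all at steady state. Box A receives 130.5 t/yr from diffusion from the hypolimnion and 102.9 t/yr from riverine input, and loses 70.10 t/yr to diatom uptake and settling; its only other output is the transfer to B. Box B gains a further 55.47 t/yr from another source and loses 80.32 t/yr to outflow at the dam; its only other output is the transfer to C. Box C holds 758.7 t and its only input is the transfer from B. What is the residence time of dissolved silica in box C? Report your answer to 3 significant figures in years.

Box A: F(A→B) = (130.5 + 102.9) − 70.10 = 163.30 t/yr.
Box B: F(B→C) = (163.30 + 55.47) − 80.32 = 138.45 t/yr.
Box C throughput = its input = 138.45 t/yr; τ = 758.7 / 138.45 = 5.480 yr.

5.48 yr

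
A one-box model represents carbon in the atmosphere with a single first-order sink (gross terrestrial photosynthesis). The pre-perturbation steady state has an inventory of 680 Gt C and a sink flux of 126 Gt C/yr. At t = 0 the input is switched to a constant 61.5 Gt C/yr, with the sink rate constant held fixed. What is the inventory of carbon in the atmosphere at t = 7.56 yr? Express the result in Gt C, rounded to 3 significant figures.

Residence time τ = M₀/F₀ = 5.397 yr. The eventual steady state is M_∞ = M₀·(F₁/F₀) = 680 × 61.5/126 = 331.90 Gt C.
The anomaly ΔM(t) = M(t) − M_∞ decays as ΔM₀·e^(−t/τ) with ΔM₀ = 680 − 331.90 = 348.1 Gt C.
At t = 7.56 yr, e^(−t/τ) = e^(−1.401) = 0.2464, so ΔM = 85.77 Gt C and M = 331.90 + 85.77 = 417.67 Gt C.

418 Gt C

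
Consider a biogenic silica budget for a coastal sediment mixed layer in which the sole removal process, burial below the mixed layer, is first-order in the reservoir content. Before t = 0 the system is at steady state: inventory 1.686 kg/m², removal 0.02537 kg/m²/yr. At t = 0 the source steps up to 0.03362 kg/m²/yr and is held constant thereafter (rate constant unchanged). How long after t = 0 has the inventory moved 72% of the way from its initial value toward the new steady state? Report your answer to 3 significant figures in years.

84.6 yr

τ = M₀/F₀ = 1.686/0.02537 = 66.46 yr.
The remaining gap fraction is e^(−t/τ); 72% covered ⇒ e^(−t/τ) = 0.280.
t = −τ ln(0.280) = 66.46 × 1.273 = 84.60 yr.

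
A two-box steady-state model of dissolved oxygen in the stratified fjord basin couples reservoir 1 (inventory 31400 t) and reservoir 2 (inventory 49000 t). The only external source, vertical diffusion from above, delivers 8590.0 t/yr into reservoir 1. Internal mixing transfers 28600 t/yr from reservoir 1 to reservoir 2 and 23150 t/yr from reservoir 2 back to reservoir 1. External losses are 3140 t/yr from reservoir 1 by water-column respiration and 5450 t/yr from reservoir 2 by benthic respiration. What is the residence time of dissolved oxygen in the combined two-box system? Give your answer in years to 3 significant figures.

Residence time in the combined system uses the total inventory and the total *external* removal — internal exchanges between the two boxes cancel.
M_total = 31400 + 49000 = 80400 t.
ΣF_external_out = 3140 + 5450 = 8590.0 t/yr.
τ = M_total / ΣF_ext = 80400 / 8590.0 = 9.360 yr.

9.36 yr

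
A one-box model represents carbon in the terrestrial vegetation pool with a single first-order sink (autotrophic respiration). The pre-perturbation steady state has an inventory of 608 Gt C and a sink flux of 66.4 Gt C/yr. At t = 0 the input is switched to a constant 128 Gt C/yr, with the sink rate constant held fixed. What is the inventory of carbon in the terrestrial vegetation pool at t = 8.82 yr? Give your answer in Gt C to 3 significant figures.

957 Gt C

τ = M₀/F₀ = 608/66.4 = 9.157 yr; rate constant k = 1/τ.
New steady state M_∞ = F₁/k = F₁·τ = 128 × 9.157 = 1172.0 Gt C.
M(t) = M_∞ + (M₀ − M_∞)·e^(−t/τ); t/τ = 8.82/9.157 = 0.9632, so e^(−t/τ) = 0.3817.
M(t) = 1172.0 − 564.0 × 0.3817 = 956.78 Gt C.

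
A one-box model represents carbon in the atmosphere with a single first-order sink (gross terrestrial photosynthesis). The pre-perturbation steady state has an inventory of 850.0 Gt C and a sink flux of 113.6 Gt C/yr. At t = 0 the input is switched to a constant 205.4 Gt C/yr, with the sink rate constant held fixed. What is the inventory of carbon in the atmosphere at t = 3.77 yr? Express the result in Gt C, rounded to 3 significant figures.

1120 Gt C

τ = M₀/F₀ = 850.0/113.6 = 7.482 yr; rate constant k = 1/τ.
New steady state M_∞ = F₁/k = F₁·τ = 205.4 × 7.482 = 1536.9 Gt C.
M(t) = M_∞ + (M₀ − M_∞)·e^(−t/τ); t/τ = 3.77/7.482 = 0.5038, so e^(−t/τ) = 0.6042.
M(t) = 1536.9 − 686.9 × 0.6042 = 1121.9 Gt C.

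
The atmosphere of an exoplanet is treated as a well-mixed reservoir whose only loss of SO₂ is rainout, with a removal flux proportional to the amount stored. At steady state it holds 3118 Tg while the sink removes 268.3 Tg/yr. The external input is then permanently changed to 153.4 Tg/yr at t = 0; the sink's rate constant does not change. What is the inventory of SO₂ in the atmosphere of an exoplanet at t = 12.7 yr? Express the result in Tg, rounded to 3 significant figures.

2230 Tg

Residence time τ = M₀/F₀ = 11.62 yr. The eventual steady state is M_∞ = M₀·(F₁/F₀) = 3118 × 153.4/268.3 = 1782.7 Tg.
The anomaly ΔM(t) = M(t) − M_∞ decays as ΔM₀·e^(−t/τ) with ΔM₀ = 3118 − 1782.7 = 1335 Tg.
At t = 12.7 yr, e^(−t/τ) = e^(−1.093) = 0.3353, so ΔM = 447.7 Tg and M = 1782.7 + 447.7 = 2230.4 Tg.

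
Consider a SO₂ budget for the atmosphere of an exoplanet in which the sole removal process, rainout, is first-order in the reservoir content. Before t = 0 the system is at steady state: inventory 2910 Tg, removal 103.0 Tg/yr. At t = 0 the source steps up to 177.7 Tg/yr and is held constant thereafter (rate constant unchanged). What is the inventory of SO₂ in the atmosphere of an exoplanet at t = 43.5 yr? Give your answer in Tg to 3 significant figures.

The sink rate constant is k = F₀/M₀ = 103.0/2910 = 0.03540 yr⁻¹.
Solving dM/dt = F₁ − kM with M(0) = M₀ gives M(t) = F₁/k + (M₀ − F₁/k)·e^(−kt).
F₁/k = 177.7/0.03540 = 5020.5 Tg; kt = 0.03540 × 43.5 = 1.540, e^(−kt) = 0.2144.
M(43.5) = 5020.5 + (2910 − 5020.5) × 0.2144 = 5020.5 − 452.6 = 4567.9 Tg.

4570 Tg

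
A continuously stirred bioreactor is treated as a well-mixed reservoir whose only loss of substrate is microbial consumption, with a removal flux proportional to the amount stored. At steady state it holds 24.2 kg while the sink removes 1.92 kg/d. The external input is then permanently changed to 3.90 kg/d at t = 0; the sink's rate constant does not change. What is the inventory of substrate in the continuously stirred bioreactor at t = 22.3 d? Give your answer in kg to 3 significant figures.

The sink rate constant is k = F₀/M₀ = 1.92/24.2 = 0.07934 d⁻¹.
Solving dM/dt = F₁ − kM with M(0) = M₀ gives M(t) = F₁/k + (M₀ − F₁/k)·e^(−kt).
F₁/k = 3.90/0.07934 = 49.156 kg; kt = 0.07934 × 22.3 = 1.769, e^(−kt) = 0.1705.
M(22.3) = 49.156 + (24.2 − 49.156) × 0.1705 = 49.156 − 4.254 = 44.902 kg.

44.9 kg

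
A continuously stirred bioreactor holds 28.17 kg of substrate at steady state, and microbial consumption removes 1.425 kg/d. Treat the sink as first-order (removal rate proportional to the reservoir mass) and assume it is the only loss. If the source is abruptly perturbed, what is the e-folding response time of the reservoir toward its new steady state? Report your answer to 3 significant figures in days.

For a linear reservoir the response time equals the residence time τ = M/F.
τ = 28.17 / 1.425 = 19.77 d.

19.8 d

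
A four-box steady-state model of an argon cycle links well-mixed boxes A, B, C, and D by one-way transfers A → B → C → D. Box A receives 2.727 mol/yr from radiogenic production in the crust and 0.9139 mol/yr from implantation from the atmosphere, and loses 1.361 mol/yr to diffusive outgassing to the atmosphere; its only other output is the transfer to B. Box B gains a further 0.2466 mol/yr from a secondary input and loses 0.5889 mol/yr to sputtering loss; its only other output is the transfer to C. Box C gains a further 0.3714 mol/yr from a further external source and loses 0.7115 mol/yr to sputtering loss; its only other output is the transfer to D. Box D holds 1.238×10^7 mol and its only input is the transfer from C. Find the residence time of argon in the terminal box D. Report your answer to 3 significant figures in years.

7.75×10^6 yr

Box A: F(A→B) = (2.727 + 0.9139) − 1.361 = 2.2799 mol/yr.
Box B: F(B→C) = (2.2799 + 0.2466) − 0.5889 = 1.9376 mol/yr.
Box C: F(C→D) = (1.9376 + 0.3714) − 0.7115 = 1.5975 mol/yr.
Box D throughput = its input = 1.5975 mol/yr; τ = 1.238×10^7 / 1.5975 = 7.750×10^6 yr.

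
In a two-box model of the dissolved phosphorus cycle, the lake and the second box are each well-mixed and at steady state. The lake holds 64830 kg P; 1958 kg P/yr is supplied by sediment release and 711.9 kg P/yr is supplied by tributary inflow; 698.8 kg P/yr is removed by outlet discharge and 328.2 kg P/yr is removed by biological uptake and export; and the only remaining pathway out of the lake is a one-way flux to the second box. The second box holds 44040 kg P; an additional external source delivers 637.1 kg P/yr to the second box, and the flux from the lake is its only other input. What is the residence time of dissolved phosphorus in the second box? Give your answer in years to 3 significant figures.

19.3 yr

Balance the lake: ΣF_in = 1958 + 711.9 = 2669.9 kg P/yr.
Flux to the second box = ΣF_in − (698.8 + 328.2) = 1642.9 kg P/yr.
Total input to the second box = 1642.9 + 637.1 = 2280.0 kg P/yr; at steady state this equals its total output.
τ = M / F = 44040 / 2280.0 = 19.32 yr.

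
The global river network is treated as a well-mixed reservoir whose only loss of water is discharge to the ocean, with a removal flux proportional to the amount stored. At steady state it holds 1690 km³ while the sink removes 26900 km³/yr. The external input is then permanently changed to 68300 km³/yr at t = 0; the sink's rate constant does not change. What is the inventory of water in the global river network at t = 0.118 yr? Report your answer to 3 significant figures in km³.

3890 km³

τ = M₀/F₀ = 1690/26900 = 0.06283 yr; rate constant k = 1/τ.
New steady state M_∞ = F₁/k = F₁·τ = 68300 × 0.06283 = 4291.0 km³.
M(t) = M_∞ + (M₀ − M_∞)·e^(−t/τ); t/τ = 0.118/0.06283 = 1.878, so e^(−t/τ) = 0.1529.
M(t) = 4291.0 − 2601 × 0.1529 = 3893.4 km³.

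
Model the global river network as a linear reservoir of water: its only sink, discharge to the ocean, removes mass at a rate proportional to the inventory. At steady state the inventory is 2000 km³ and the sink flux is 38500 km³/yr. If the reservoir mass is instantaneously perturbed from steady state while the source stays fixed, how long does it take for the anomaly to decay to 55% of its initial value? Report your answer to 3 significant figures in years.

0.0311 yr

For a linear reservoir the anomaly decays as exp(−t/τ) with τ = M/F = 2000/38500 = 0.05195 yr.
exp(−t/τ) = 0.55 ⇒ t = −τ ln(0.55) = 0.05195 × 0.5978 = 0.03106 yr.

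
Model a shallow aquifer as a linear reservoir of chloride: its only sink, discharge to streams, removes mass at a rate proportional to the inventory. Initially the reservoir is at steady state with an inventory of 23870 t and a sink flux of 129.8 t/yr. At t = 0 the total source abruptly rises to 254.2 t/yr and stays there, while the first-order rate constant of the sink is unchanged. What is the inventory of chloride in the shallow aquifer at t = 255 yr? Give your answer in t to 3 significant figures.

Residence time τ = M₀/F₀ = 183.9 yr. The eventual steady state is M_∞ = M₀·(F₁/F₀) = 23870 × 254.2/129.8 = 46747 t.
The anomaly ΔM(t) = M(t) − M_∞ decays as ΔM₀·e^(−t/τ) with ΔM₀ = 23870 − 46747 = −22880 t.
At t = 255 yr, e^(−t/τ) = e^(−1.387) = 0.2499, so ΔM = −5717 t and M = 46747 − 5717 = 41030 t.

41000 t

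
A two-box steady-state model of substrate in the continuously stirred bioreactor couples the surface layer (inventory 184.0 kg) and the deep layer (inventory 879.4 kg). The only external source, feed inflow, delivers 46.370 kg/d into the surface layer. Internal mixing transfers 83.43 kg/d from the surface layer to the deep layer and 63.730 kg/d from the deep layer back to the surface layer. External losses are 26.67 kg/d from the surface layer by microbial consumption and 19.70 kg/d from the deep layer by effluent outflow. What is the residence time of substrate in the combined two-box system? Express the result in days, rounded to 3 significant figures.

Residence time in the combined system uses the total inventory and the total *external* removal — internal exchanges between the two boxes cancel.
M_total = 184.0 + 879.4 = 1063.4 kg.
ΣF_external_out = 26.67 + 19.70 = 46.370 kg/d.
τ = M_total / ΣF_ext = 1063.4 / 46.370 = 22.93 d.

22.9 d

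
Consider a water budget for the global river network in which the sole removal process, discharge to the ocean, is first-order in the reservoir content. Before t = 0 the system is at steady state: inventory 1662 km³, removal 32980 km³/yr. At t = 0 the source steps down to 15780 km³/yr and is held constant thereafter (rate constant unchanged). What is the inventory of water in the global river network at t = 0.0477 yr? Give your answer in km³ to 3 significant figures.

τ = M₀/F₀ = 1662/32980 = 0.05039 yr; rate constant k = 1/τ.
New steady state M_∞ = F₁/k = F₁·τ = 15780 × 0.05039 = 795.22 km³.
M(t) = M_∞ + (M₀ − M_∞)·e^(−t/τ); t/τ = 0.0477/0.05039 = 0.9465, so e^(−t/τ) = 0.3881.
M(t) = 795.22 + 866.8 × 0.3881 = 1131.6 km³.

1130 km³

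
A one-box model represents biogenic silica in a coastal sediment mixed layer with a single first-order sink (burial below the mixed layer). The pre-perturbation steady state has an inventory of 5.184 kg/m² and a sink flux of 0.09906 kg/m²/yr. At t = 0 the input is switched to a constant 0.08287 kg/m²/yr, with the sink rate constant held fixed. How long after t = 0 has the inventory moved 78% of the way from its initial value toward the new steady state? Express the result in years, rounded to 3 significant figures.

79.2 yr

τ = M₀/F₀ = 5.184/0.09906 = 52.33 yr.
The remaining gap fraction is e^(−t/τ); 78% covered ⇒ e^(−t/τ) = 0.220.
t = −τ ln(0.220) = 52.33 × 1.514 = 79.24 yr.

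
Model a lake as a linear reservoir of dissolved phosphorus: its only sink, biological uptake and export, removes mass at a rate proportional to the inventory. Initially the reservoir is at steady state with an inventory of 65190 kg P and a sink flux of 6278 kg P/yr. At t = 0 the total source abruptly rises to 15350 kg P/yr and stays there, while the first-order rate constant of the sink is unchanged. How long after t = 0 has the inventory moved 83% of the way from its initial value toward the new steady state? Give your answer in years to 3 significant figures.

τ = M₀/F₀ = 65190/6278 = 10.38 yr.
The remaining gap fraction is e^(−t/τ); 83% covered ⇒ e^(−t/τ) = 0.170.
t = −τ ln(0.170) = 10.38 × 1.772 = 18.40 yr.

18.4 yr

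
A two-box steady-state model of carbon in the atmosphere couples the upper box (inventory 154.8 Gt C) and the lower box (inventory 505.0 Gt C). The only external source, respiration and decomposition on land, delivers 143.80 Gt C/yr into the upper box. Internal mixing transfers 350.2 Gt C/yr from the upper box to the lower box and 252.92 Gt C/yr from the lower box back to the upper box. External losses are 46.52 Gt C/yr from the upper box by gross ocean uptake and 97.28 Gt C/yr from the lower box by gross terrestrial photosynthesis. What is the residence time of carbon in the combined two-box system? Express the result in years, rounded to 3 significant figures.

Treat the two boxes together as one reservoir: the mixing fluxes between them are internal recycling, so τ = ΣM / Σ(external losses).
M_total = 154.8 + 505.0 = 659.80 Gt C.
ΣF_external_out = 46.52 + 97.28 = 143.80 Gt C/yr.
τ = M_total / ΣF_ext = 659.80 / 143.80 = 4.588 yr.

4.59 yr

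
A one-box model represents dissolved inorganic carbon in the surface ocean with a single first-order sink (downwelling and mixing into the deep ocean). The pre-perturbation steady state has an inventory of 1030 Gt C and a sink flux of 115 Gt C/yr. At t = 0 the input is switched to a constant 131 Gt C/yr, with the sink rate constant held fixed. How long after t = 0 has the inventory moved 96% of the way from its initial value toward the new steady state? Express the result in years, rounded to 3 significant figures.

τ = M₀/F₀ = 1030/115 = 8.957 yr.
The remaining gap fraction is e^(−t/τ); 96% covered ⇒ e^(−t/τ) = 0.0400.
t = −τ ln(0.0400) = 8.957 × 3.219 = 28.83 yr.

28.8 yr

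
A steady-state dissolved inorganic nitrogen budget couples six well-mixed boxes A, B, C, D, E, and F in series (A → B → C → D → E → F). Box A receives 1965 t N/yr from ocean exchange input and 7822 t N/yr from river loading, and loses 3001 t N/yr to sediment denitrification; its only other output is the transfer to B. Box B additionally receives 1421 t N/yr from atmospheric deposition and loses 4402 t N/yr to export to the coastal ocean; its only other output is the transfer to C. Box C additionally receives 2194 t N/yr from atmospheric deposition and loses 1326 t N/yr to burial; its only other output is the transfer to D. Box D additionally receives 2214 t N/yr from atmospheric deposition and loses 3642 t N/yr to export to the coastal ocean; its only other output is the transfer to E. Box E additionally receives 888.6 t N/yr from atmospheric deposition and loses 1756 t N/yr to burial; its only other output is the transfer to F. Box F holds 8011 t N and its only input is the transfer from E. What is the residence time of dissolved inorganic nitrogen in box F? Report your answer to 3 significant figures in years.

3.37 yr

Box A: F(A→B) = (1965 + 7822) − 3001 = 6786.0 t N/yr.
Box B: F(B→C) = (6786.0 + 1421) − 4402 = 3805.0 t N/yr.
Box C: F(C→D) = (3805.0 + 2194) − 1326 = 4673.0 t N/yr.
Box D: F(D→E) = (4673.0 + 2214) − 3642 = 3245.0 t N/yr.
Box E: F(E→F) = (3245.0 + 888.6) − 1756 = 2377.6 t N/yr.
Box F throughput = its input = 2377.6 t N/yr; τ = 8011 / 2377.6 = 3.369 yr.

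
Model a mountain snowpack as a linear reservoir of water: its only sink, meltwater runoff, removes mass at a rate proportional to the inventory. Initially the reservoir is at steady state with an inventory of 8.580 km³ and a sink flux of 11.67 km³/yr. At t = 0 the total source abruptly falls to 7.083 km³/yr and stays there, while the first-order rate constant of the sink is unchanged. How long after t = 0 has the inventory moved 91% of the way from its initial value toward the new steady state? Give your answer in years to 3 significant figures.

τ = M₀/F₀ = 8.580/11.67 = 0.7352 yr.
The remaining gap fraction is e^(−t/τ); 91% covered ⇒ e^(−t/τ) = 0.0900.
t = −τ ln(0.0900) = 0.7352 × 2.408 = 1.770 yr.

1.77 yr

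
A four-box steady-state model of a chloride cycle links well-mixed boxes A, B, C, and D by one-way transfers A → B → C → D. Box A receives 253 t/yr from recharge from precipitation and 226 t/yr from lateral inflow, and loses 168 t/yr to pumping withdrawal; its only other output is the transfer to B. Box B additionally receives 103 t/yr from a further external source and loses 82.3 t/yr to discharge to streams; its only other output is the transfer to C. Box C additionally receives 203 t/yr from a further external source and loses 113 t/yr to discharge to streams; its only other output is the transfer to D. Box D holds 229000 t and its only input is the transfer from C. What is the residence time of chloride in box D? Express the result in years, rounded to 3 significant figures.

Box A: F(A→B) = (253 + 226) − 168 = 311.00 t/yr.
Box B: F(B→C) = (311.00 + 103) − 82.3 = 331.70 t/yr.
Box C: F(C→D) = (331.70 + 203) − 113 = 421.70 t/yr.
Box D throughput = its input = 421.70 t/yr; τ = 229000 / 421.70 = 543.0 yr.

543 yr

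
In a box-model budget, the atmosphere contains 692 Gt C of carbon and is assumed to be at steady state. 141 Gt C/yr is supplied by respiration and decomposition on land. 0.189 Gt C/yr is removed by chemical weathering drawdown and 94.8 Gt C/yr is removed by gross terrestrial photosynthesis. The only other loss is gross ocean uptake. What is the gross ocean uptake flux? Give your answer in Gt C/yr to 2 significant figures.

46 Gt C/yr

At steady state ΣF_in = ΣF_out.
ΣF_in = 141.00 Gt C/yr.
Gross ocean uptake flux = ΣF_in − (0.189 + 94.8) = 141.00 − 94.99 = 46.01 Gt C/yr.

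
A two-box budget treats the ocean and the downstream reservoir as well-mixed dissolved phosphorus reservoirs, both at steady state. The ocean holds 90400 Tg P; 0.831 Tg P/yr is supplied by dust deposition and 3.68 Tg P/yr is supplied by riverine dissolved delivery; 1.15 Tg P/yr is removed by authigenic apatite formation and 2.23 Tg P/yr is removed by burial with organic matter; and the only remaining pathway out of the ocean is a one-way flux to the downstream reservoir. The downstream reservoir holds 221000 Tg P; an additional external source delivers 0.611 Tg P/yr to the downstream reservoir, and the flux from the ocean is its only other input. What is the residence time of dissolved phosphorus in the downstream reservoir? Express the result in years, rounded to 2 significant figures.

130000 yr

Balance the ocean: ΣF_in = 0.831 + 3.68 = 4.5110 Tg P/yr.
Flux to the downstream reservoir = ΣF_in − (1.15 + 2.23) = 1.1310 Tg P/yr.
Total input to the downstream reservoir = 1.1310 + 0.611 = 1.7420 Tg P/yr; at steady state this equals its total output.
τ = M / F = 221000 / 1.7420 = 126900 yr.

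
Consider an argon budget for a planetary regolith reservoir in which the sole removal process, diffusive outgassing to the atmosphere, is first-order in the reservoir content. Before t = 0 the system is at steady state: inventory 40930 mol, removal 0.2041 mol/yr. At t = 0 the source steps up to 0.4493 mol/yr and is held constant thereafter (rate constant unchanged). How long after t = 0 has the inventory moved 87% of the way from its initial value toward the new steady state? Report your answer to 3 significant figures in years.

τ = M₀/F₀ = 40930/0.2041 = 200500 yr.
The remaining gap fraction is e^(−t/τ); 87% covered ⇒ e^(−t/τ) = 0.130.
t = −τ ln(0.130) = 200500 × 2.040 = 409100 yr.

409000 yr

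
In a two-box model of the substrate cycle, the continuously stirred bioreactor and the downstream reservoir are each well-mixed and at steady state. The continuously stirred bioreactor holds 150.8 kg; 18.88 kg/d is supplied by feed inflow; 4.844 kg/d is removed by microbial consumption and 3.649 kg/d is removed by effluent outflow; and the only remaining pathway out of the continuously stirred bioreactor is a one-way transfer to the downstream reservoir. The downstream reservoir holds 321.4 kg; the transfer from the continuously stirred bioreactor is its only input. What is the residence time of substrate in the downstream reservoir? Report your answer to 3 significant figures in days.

30.9 d

Balance the continuously stirred bioreactor: ΣF_in = 18.880 kg/d.
Transfer to the downstream reservoir = ΣF_in − (4.844 + 3.649) = 10.387 kg/d.
At steady state the output of the downstream reservoir equals its input, 10.387 kg/d.
τ = M / F = 321.4 / 10.387 = 30.94 d.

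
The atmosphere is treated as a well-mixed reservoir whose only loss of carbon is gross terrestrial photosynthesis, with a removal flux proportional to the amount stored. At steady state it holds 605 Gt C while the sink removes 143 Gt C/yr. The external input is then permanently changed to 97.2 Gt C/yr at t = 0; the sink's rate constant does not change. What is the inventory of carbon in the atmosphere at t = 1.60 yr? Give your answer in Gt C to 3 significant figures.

The sink rate constant is k = F₀/M₀ = 143/605 = 0.2364 yr⁻¹.
Solving dM/dt = F₁ − kM with M(0) = M₀ gives M(t) = F₁/k + (M₀ − F₁/k)·e^(−kt).
F₁/k = 97.2/0.2364 = 411.23 Gt C; kt = 0.2364 × 1.60 = 0.3782, e^(−kt) = 0.6851.
M(1.60) = 411.23 + (605 − 411.23) × 0.6851 = 411.23 + 132.8 = 543.98 Gt C.

544 Gt C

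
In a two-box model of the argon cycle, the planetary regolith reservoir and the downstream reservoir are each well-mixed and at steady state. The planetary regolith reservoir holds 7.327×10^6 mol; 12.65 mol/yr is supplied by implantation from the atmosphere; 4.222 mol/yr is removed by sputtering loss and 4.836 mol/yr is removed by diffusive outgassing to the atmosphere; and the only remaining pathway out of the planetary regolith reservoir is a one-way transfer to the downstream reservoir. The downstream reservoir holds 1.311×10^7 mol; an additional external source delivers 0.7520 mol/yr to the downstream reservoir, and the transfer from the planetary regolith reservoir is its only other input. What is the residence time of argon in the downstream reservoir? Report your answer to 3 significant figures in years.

3.02×10^6 yr

Balance the planetary regolith reservoir: ΣF_in = 12.650 mol/yr.
Transfer to the downstream reservoir = ΣF_in − (4.222 + 4.836) = 3.5920 mol/yr.
Total input to the downstream reservoir = 3.5920 + 0.7520 = 4.3440 mol/yr; at steady state this equals its total output.
τ = M / F = 1.311×10^7 / 4.3440 = 3.018×10^6 yr.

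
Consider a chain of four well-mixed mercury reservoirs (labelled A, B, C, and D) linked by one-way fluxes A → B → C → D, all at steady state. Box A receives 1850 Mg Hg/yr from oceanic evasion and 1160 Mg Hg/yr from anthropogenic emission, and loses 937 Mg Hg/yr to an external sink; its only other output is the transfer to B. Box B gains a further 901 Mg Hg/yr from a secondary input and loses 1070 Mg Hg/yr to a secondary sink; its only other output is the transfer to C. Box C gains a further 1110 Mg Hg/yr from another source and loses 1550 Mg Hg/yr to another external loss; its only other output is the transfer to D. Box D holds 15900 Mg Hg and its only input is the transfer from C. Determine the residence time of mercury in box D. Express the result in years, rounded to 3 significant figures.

10.9 yr

Box A: F(A→B) = (1850 + 1160) − 937 = 2073.0 Mg Hg/yr.
Box B: F(B→C) = (2073.0 + 901) − 1070 = 1904.0 Mg Hg/yr.
Box C: F(C→D) = (1904.0 + 1110) − 1550 = 1464.0 Mg Hg/yr.
Box D throughput = its input = 1464.0 Mg Hg/yr; τ = 15900 / 1464.0 = 10.86 yr.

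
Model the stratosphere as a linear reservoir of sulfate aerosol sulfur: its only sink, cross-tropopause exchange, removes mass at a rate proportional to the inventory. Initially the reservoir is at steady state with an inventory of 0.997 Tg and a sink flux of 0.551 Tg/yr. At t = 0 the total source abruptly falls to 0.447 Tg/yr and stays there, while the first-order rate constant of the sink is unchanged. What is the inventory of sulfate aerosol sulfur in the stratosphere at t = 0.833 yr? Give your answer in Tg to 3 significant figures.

0.928 Tg

Residence time τ = M₀/F₀ = 1.809 yr. The eventual steady state is M_∞ = M₀·(F₁/F₀) = 0.997 × 0.447/0.551 = 0.80882 Tg.
The anomaly ΔM(t) = M(t) − M_∞ decays as ΔM₀·e^(−t/τ) with ΔM₀ = 0.997 − 0.80882 = 0.1882 Tg.
At t = 0.833 yr, e^(−t/τ) = e^(−0.4604) = 0.6311, so ΔM = 0.1188 Tg and M = 0.80882 + 0.1188 = 0.92757 Tg.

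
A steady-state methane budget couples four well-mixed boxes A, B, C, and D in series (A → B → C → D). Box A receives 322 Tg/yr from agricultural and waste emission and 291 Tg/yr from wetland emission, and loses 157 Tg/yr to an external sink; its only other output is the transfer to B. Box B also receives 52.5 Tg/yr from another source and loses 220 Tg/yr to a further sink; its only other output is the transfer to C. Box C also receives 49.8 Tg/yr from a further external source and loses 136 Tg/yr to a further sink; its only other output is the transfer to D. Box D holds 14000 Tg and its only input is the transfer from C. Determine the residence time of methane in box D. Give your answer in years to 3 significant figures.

Box A: F(A→B) = (322 + 291) − 157 = 456.00 Tg/yr.
Box B: F(B→C) = (456.00 + 52.5) − 220 = 288.50 Tg/yr.
Box C: F(C→D) = (288.50 + 49.8) − 136 = 202.30 Tg/yr.
Box D throughput = its input = 202.30 Tg/yr; τ = 14000 / 202.30 = 69.20 yr.

69.2 yr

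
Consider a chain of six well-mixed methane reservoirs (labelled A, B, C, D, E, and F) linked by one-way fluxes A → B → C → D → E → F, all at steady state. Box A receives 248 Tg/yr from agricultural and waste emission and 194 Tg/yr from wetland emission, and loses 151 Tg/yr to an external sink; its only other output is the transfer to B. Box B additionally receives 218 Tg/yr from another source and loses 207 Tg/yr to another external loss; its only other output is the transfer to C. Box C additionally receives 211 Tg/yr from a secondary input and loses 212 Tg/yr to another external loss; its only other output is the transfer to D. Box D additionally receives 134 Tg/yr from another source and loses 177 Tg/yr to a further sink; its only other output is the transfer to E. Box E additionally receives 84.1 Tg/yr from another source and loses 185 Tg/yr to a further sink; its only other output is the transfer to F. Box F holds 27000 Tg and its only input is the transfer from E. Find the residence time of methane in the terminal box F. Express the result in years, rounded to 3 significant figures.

Box A: F(A→B) = (248 + 194) − 151 = 291.00 Tg/yr.
Box B: F(B→C) = (291.00 + 218) − 207 = 302.00 Tg/yr.
Box C: F(C→D) = (302.00 + 211) − 212 = 301.00 Tg/yr.
Box D: F(D→E) = (301.00 + 134) − 177 = 258.00 Tg/yr.
Box E: F(E→F) = (258.00 + 84.1) − 185 = 157.10 Tg/yr.
Box F throughput = its input = 157.10 Tg/yr; τ = 27000 / 157.10 = 171.9 yr.

172 yr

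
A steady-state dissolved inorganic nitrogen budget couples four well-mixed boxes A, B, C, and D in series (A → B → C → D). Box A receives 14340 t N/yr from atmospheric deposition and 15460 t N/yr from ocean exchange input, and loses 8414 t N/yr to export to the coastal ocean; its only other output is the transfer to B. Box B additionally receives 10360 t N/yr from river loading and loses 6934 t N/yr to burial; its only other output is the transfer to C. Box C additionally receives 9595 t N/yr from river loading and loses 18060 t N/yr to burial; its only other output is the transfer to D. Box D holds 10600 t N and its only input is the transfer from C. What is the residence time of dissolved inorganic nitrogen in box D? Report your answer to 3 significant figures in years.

0.648 yr

Box A: F(A→B) = (14340 + 15460) − 8414 = 21386 t N/yr.
Box B: F(B→C) = (21386 + 10360) − 6934 = 24812 t N/yr.
Box C: F(C→D) = (24812 + 9595) − 18060 = 16347 t N/yr.
Box D throughput = its input = 16347 t N/yr; τ = 10600 / 16347 = 0.6484 yr.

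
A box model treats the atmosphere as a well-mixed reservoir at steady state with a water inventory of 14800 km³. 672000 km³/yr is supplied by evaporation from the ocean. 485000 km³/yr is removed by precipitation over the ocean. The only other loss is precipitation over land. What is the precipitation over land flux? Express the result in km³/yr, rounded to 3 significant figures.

187000 km³/yr

At steady state ΣF_in = ΣF_out.
ΣF_in = 672000 km³/yr.
Precipitation over land flux = ΣF_in − (485000) = 672000 − 485000 = 187000 km³/yr.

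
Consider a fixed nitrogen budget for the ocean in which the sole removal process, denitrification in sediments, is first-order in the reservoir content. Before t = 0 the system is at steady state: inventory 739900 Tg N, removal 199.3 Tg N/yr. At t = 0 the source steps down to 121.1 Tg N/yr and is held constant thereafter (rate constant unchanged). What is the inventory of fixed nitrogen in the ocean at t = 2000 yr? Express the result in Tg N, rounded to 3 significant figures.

The sink rate constant is k = F₀/M₀ = 199.3/739900 = 0.0002694 yr⁻¹.
Solving dM/dt = F₁ − kM with M(0) = M₀ gives M(t) = F₁/k + (M₀ − F₁/k)·e^(−kt).
F₁/k = 121.1/0.0002694 = 449580 Tg N; kt = 0.0002694 × 2000 = 0.5387, e^(−kt) = 0.5835.
M(2000) = 449580 + (739900 − 449580) × 0.5835 = 449580 + 169400 = 618980 Tg N.

619000 Tg N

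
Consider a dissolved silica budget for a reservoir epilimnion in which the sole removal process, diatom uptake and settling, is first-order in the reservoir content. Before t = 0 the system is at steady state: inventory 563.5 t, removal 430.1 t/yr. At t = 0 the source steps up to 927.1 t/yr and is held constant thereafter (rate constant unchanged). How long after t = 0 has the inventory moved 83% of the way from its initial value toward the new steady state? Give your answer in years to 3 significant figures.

τ = M₀/F₀ = 563.5/430.1 = 1.310 yr.
The remaining gap fraction is e^(−t/τ); 83% covered ⇒ e^(−t/τ) = 0.170.
t = −τ ln(0.170) = 1.310 × 1.772 = 2.322 yr.

2.32 yr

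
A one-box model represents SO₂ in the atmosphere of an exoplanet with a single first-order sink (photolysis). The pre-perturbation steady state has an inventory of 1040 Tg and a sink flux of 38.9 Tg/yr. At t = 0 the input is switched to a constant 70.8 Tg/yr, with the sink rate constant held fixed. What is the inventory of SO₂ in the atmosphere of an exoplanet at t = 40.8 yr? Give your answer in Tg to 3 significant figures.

1710 Tg

Residence time τ = M₀/F₀ = 26.74 yr. The eventual steady state is M_∞ = M₀·(F₁/F₀) = 1040 × 70.8/38.9 = 1892.9 Tg.
The anomaly ΔM(t) = M(t) − M_∞ decays as ΔM₀·e^(−t/τ) with ΔM₀ = 1040 − 1892.9 = −852.9 Tg.
At t = 40.8 yr, e^(−t/τ) = e^(−1.526) = 0.2174, so ΔM = −185.4 Tg and M = 1892.9 − 185.4 = 1707.5 Tg.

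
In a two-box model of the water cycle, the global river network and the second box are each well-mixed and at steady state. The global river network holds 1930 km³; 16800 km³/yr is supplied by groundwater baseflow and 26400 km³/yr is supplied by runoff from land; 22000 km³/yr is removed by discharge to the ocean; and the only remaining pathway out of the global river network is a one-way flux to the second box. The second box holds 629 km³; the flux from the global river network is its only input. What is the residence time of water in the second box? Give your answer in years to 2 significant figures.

Balance the global river network: ΣF_in = 16800 + 26400 = 43200 km³/yr.
Flux to the second box = ΣF_in − (22000) = 21200 km³/yr.
At steady state the output of the second box equals its input, 21200 km³/yr.
τ = M / F = 629 / 21200 = 0.02967 yr.

0.030 yr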